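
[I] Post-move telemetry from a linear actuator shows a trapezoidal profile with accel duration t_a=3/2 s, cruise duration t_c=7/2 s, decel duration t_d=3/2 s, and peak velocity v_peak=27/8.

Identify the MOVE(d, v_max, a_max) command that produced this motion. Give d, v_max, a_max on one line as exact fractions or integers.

a_max = (27/8)/(3/2) = 9/4
d_a = ½·27/8·3/2 = 81/32; d_c = 27/8·7/2 = 189/16
d = 2·81/32 + 189/16 = 135/8
t_c = 7/2 > 0 ⇒ limit active, v_max = 27/8

d=135/8 v_max=27/8 a_max=9/4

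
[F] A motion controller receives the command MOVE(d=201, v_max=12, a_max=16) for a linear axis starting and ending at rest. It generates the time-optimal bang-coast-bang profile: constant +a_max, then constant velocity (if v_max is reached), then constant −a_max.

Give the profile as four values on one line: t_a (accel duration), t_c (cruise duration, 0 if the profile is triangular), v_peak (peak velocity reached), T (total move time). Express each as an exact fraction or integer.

vₘ²/aₘ = 12²/16 = 9
201 ≥ 9 → trapezoidal
t_a = 12/16 = 3/4; v_peak = 12
d_cruise = 201 − 9 = 192; t_c = 192/12 = 16
T = 2·3/4 + 16 = 35/2

t_a=3/4 t_c=16 v_peak=12 T=35/2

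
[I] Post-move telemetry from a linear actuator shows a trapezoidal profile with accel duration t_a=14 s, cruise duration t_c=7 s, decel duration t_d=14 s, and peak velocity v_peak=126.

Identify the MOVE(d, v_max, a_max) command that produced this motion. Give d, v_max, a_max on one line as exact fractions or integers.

d=2646 v_max=126 a_max=9

a_max = 126/14 = 9
d_a = ½·126·14 = 882; d_c = 126·7 = 882
d = 2·882 + 882 = 2646
t_c = 7 > 0 so v_max = 126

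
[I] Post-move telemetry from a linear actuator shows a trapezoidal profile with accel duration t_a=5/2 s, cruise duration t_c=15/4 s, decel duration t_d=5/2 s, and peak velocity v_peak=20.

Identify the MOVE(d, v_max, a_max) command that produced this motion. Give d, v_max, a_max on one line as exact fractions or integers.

d=125 v_max=20 a_max=8

a_max = 20/(5/2) = 8
d_a = ½·20·5/2 = 25; d_c = 20·15/4 = 75
d = 2·25 + 75 = 125
t_c = 15/4 > 0 → v_max = v_peak = 20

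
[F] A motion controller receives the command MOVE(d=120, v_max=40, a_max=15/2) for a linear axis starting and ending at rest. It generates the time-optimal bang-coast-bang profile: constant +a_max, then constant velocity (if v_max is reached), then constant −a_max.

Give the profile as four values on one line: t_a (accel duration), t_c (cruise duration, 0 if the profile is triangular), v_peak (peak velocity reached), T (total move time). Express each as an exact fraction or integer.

vₘ²/aₘ = 40²/(15/2) = 640/3
120 < 640/3 ⇒ no cruise
v_peak = √(120·15/2) = √900 = 30
t_a = 30/(15/2) = 4; t_c = 0
T = 2·4 = 8

t_a=4 t_c=0 v_peak=30 T=8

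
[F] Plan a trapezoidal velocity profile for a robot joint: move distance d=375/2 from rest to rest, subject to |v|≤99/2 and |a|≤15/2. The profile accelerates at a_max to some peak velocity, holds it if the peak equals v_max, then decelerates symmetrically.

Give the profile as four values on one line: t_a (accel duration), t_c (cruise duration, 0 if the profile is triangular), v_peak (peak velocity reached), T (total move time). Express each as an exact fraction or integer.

t_a=5 t_c=0 v_peak=75/2 T=10

vₘ²/aₘ = (99/2)²/(15/2) = 3267/10
375/2 < 3267/10 ⇒ no cruise
v_peak = √(375/2·15/2) = √(5625/4) = 75/2
t_a = (75/2)/(15/2) = 5; t_c = 0
T = 2·5 = 10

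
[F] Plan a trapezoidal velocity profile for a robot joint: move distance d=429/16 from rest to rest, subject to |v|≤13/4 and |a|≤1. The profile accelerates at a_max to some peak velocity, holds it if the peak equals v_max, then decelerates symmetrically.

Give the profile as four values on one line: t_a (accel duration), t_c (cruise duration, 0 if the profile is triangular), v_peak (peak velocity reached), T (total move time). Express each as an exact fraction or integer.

vₘ²/aₘ = (13/4)²/1 = 169/16
429/16 ≥ 169/16 → trapezoidal
t_a = (13/4)/1 = 13/4; v_peak = 13/4
d_cruise = 429/16 − 169/16 = 65/4; t_c = (65/4)/(13/4) = 5
T = 2·13/4 + 5 = 23/2

t_a=13/4 t_c=5 v_peak=13/4 T=23/2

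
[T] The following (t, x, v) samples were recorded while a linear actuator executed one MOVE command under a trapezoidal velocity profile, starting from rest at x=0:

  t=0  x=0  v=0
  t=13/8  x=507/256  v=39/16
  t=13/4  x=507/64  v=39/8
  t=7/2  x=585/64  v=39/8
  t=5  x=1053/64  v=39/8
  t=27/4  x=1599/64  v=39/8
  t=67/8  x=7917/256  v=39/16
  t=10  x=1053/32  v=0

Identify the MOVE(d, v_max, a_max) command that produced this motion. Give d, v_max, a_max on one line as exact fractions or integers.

final state: t=10, x=1053/32, v=0 → d = 1053/32
a_max = (39/16−0)/(13/8−0) = 3/2
max v = 39/8 over t∈[13/4,27/4] → v_max = 39/8
check: 39/8·(13/4+7/2) = 1053/32 ✓

d=1053/32 v_max=39/8 a_max=3/2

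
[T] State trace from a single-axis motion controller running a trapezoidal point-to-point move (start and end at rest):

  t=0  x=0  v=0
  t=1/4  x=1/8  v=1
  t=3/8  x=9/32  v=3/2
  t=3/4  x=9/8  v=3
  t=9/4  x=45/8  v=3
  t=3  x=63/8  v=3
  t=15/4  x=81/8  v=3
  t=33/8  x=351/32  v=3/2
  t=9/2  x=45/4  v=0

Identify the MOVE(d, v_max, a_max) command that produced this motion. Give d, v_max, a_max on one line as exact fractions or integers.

d=45/4 v_max=3 a_max=4

final state: t=9/2, x=45/4, v=0 → d = 45/4
a_max = (1−0)/(1/4−0) = 4
max v = 3 over t∈[3/4,15/4] → v_max = 3
check: 3·(3/4+3) = 45/4 ✓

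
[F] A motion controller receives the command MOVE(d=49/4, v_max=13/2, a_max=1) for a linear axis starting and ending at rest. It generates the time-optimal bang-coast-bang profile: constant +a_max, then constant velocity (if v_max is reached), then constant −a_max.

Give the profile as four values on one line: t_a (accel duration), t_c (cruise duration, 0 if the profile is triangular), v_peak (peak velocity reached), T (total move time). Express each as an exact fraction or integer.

(v_max)²/a_max = (13/2)²/1 = 169/4
49/4 < 169/4 → triangular
v_peak = √(49/4·1) = √(49/4) = 7/2
t_a = (7/2)/1 = 7/2; t_c = 0
T = 2·7/2 = 7

t_a=7/2 t_c=0 v_peak=7/2 T=7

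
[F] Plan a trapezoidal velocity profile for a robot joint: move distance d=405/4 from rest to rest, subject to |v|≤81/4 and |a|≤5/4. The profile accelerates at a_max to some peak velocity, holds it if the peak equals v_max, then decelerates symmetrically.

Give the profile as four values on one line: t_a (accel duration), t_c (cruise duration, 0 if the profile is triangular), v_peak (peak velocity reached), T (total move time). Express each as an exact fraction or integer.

vₘ²/aₘ = (81/4)²/(5/4) = 6561/20
405/4 < 6561/20 → triangular
v_peak = √(405/4·5/4) = √(2025/16) = 45/4
t_a = (45/4)/(5/4) = 9; t_c = 0
T = 2·9 = 18

t_a=9 t_c=0 v_peak=45/4 T=18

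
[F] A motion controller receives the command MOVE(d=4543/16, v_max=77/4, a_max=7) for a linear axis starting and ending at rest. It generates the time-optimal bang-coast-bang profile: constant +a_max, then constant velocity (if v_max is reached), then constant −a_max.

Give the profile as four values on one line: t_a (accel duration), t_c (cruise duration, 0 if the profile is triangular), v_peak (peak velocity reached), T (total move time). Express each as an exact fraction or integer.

t_a=11/4 t_c=12 v_peak=77/4 T=35/2

vₘ²/aₘ = (77/4)²/7 = 847/16
4543/16 ≥ 847/16 ⇒ cruise phase
t_a = (77/4)/7 = 11/4; v_peak = 77/4
d_cruise = 4543/16 − 847/16 = 231; t_c = 231/(77/4) = 12
T = 2·11/4 + 12 = 35/2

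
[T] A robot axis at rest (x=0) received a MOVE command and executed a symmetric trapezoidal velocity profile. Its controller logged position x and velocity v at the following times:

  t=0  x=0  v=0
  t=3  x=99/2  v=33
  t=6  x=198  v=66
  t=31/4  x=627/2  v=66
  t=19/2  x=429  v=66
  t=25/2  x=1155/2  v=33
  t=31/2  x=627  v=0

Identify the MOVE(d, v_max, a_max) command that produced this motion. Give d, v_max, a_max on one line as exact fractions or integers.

d=627 v_max=66 a_max=11

final state: t=31/2, x=627, v=0 → d = 627
a_max = (33−0)/(3−0) = 11
max v = 66 over t∈[6,19/2] → v_max = 66
check: 66·(6+7/2) = 627 ✓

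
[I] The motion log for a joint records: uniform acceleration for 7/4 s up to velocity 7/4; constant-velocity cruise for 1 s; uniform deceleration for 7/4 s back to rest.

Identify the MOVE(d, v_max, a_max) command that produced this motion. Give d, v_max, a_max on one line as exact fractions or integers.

a_max = (7/4)/(7/4) = 1
d_a = ½·7/4·7/4 = 49/32; d_c = 7/4·1 = 7/4
d = 2·49/32 + 7/4 = 77/16
t_c = 1 > 0 so v_max = 7/4

d=77/16 v_max=7/4 a_max=1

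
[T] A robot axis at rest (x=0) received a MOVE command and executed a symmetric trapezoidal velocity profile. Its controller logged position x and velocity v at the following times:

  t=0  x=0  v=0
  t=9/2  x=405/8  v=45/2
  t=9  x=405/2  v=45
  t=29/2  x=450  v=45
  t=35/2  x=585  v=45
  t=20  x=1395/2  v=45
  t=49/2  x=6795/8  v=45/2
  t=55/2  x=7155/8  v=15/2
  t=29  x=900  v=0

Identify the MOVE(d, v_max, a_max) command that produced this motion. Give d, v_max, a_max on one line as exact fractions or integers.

final state: t=29, x=900, v=0 → d = 900
a_max = (45/2−0)/(9/2−0) = 5
max v = 45 over t∈[9,20] → v_max = 45
check: 45·(9+11) = 900 ✓

d=900 v_max=45 a_max=5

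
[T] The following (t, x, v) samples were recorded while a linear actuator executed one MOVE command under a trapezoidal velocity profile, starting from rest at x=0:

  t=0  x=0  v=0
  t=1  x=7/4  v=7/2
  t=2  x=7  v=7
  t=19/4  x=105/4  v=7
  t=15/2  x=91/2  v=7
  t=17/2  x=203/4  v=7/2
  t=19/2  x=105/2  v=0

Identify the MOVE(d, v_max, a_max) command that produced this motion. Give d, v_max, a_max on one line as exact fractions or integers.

d=105/2 v_max=7 a_max=7/2

final state: t=19/2, x=105/2, v=0 → d = 105/2
a_max = (7/2−0)/(1−0) = 7/2
max v = 7 over t∈[2,15/2] → v_max = 7
check: 7·(2+11/2) = 105/2 ✓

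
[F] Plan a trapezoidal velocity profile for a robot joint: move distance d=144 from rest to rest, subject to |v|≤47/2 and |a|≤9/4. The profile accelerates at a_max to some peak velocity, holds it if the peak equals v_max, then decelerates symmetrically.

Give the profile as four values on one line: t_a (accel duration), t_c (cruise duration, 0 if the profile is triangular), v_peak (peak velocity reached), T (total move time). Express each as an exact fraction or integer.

(v_max)²/a_max = (47/2)²/(9/4) = 2209/9
144 < 2209/9 → triangular
v_peak = √(144·9/4) = √324 = 18
t_a = 18/(9/4) = 8; t_c = 0
T = 2·8 = 16

t_a=8 t_c=0 v_peak=18 T=16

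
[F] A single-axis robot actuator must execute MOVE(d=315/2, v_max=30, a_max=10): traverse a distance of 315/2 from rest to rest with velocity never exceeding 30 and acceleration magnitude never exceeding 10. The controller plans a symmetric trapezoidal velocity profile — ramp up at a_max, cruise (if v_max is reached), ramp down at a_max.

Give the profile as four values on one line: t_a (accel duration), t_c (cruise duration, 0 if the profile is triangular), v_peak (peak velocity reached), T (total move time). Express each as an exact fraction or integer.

v_max²/a_max = 30²/10 = 90
315/2 ≥ 90 ⇒ cruise phase
t_a = 30/10 = 3; v_peak = 30
d_cruise = 315/2 − 90 = 135/2; t_c = (135/2)/30 = 9/4
T = 2·3 + 9/4 = 33/4

t_a=3 t_c=9/4 v_peak=30 T=33/4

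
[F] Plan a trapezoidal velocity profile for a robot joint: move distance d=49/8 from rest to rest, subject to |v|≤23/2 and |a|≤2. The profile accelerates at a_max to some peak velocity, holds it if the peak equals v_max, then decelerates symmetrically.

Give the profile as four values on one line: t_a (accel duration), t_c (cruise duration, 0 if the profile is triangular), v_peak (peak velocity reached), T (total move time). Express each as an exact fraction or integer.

(v_max)²/a_max = (23/2)²/2 = 529/8
49/8 < 529/8 ⇒ no cruise
v_peak = √(49/8·2) = √(49/4) = 7/2
t_a = (7/2)/2 = 7/4; t_c = 0
T = 2·7/4 = 7/2

t_a=7/4 t_c=0 v_peak=7/2 T=7/2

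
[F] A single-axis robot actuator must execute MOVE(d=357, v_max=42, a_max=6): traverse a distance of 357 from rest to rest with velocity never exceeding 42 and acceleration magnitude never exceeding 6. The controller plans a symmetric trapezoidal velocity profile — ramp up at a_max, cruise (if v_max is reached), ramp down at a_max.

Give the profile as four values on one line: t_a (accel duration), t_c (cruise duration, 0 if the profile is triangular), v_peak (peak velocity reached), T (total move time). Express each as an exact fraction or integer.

t_a=7 t_c=3/2 v_peak=42 T=31/2

vₘ²/aₘ = 42²/6 = 294
357 ≥ 294 ⇒ cruise phase
t_a = 42/6 = 7; v_peak = 42
d_cruise = 357 − 294 = 63; t_c = 63/42 = 3/2
T = 2·7 + 3/2 = 31/2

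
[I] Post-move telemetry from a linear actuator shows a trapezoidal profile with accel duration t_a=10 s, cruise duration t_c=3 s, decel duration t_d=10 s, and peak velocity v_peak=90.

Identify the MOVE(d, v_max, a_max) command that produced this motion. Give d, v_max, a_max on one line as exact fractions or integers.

d=1170 v_max=90 a_max=9

a_max = 90/10 = 9
d_a = ½·90·10 = 450; d_c = 90·3 = 270
d = 2·450 + 270 = 1170
t_c = 3 > 0 ⇒ limit active, v_max = 90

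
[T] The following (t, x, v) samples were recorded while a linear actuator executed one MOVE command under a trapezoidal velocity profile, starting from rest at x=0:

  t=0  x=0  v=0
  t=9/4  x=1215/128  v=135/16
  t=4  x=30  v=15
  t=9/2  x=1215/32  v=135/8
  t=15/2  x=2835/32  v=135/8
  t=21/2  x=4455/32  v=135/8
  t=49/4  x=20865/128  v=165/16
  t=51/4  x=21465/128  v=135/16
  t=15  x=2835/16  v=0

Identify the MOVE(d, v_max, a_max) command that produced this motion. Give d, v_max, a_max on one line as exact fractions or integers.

final state: t=15, x=2835/16, v=0 → d = 2835/16
a_max = (135/16−0)/(9/4−0) = 15/4
max v = 135/8 over t∈[9/2,21/2] → v_max = 135/8
check: 135/8·(9/2+6) = 2835/16 ✓

d=2835/16 v_max=135/8 a_max=15/4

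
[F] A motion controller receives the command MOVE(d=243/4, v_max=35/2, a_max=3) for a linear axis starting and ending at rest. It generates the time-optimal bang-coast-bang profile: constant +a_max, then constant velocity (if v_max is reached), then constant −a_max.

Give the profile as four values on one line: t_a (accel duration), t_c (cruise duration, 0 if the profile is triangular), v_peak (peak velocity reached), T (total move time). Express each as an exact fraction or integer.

t_a=9/2 t_c=0 v_peak=27/2 T=9

v_max²/a_max = (35/2)²/3 = 1225/12
243/4 < 1225/12 → triangular
v_peak = √(243/4·3) = √(729/4) = 27/2
t_a = (27/2)/3 = 9/2; t_c = 0
T = 2·9/2 = 9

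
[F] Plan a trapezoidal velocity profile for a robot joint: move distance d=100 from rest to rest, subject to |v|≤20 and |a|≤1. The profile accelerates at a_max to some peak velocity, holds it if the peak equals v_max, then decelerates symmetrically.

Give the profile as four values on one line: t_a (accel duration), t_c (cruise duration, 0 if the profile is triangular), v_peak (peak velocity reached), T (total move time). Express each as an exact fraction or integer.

v_max²/a_max = 20²/1 = 400
100 < 400 ⇒ no cruise
v_peak = √(100·1) = √100 = 10
t_a = 10/1 = 10; t_c = 0
T = 2·10 = 20

t_a=10 t_c=0 v_peak=10 T=20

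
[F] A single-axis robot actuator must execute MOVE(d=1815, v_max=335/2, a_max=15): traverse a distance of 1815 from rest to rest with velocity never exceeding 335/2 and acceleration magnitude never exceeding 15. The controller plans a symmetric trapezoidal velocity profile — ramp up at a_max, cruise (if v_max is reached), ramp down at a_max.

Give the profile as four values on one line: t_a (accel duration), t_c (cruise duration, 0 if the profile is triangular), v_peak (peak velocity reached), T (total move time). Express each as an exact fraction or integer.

t_a=11 t_c=0 v_peak=165 T=22

v_max²/a_max = (335/2)²/15 = 22445/12
1815 < 22445/12 so t_c = 0
v_peak = √(1815·15) = √27225 = 165
t_a = 165/15 = 11; t_c = 0
T = 2·11 = 22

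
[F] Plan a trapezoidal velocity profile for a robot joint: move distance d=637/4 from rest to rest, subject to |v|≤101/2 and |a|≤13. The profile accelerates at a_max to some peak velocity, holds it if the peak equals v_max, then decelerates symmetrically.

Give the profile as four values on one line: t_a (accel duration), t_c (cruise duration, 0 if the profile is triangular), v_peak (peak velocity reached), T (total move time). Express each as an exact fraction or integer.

t_a=7/2 t_c=0 v_peak=91/2 T=7

vₘ²/aₘ = (101/2)²/13 = 10201/52
637/4 < 10201/52 ⇒ no cruise
v_peak = √(637/4·13) = √(8281/4) = 91/2
t_a = (91/2)/13 = 7/2; t_c = 0
T = 2·7/2 = 7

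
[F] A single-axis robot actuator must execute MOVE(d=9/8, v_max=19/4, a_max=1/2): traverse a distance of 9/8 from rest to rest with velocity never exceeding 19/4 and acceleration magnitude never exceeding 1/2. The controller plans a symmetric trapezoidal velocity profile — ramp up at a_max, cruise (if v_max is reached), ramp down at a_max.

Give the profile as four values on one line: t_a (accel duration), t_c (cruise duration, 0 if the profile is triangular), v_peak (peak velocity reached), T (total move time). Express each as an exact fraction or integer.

t_a=3/2 t_c=0 v_peak=3/4 T=3

vₘ²/aₘ = (19/4)²/(1/2) = 361/8
9/8 < 361/8 so t_c = 0
v_peak = √(9/8·1/2) = √(9/16) = 3/4
t_a = (3/4)/(1/2) = 3/2; t_c = 0
T = 2·3/2 = 3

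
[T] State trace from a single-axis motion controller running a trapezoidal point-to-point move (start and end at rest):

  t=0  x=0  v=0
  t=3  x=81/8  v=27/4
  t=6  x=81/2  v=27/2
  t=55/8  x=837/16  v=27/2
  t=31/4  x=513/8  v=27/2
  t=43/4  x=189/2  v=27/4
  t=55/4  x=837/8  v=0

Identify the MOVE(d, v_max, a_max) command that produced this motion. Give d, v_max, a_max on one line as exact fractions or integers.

d=837/8 v_max=27/2 a_max=9/4

final state: t=55/4, x=837/8, v=0 → d = 837/8
a_max = (27/4−0)/(3−0) = 9/4
max v = 27/2 over t∈[6,31/4] → v_max = 27/2
check: 27/2·(6+7/4) = 837/8 ✓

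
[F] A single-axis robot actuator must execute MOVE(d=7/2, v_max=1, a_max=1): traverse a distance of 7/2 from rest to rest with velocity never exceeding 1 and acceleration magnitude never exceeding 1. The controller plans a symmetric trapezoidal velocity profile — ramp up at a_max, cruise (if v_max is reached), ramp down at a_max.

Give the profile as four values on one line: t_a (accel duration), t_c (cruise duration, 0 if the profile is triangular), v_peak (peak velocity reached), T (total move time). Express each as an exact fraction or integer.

vₘ²/aₘ = 1²/1 = 1
7/2 ≥ 1 → trapezoidal
t_a = 1/1 = 1; v_peak = 1
d_cruise = 7/2 − 1 = 5/2; t_c = (5/2)/1 = 5/2
T = 2·1 + 5/2 = 9/2

t_a=1 t_c=5/2 v_peak=1 T=9/2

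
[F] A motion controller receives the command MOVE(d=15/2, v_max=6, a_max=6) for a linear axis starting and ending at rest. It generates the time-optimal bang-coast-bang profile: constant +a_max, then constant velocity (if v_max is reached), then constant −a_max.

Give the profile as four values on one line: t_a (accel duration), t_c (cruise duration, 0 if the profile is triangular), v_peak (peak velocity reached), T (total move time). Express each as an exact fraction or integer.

v_max²/a_max = 6²/6 = 6
15/2 ≥ 6 → trapezoidal
t_a = 6/6 = 1; v_peak = 6
d_cruise = 15/2 − 6 = 3/2; t_c = (3/2)/6 = 1/4
T = 2·1 + 1/4 = 9/4

t_a=1 t_c=1/4 v_peak=6 T=9/4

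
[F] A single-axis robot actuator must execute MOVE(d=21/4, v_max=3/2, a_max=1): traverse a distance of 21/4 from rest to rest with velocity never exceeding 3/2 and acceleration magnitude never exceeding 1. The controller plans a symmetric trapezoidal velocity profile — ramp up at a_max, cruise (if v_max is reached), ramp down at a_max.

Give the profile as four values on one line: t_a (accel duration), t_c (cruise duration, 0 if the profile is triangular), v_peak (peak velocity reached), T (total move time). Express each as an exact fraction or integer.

v_max²/a_max = (3/2)²/1 = 9/4
21/4 ≥ 9/4 → trapezoidal
t_a = (3/2)/1 = 3/2; v_peak = 3/2
d_cruise = 21/4 − 9/4 = 3; t_c = 3/(3/2) = 2
T = 2·3/2 + 2 = 5

t_a=3/2 t_c=2 v_peak=3/2 T=5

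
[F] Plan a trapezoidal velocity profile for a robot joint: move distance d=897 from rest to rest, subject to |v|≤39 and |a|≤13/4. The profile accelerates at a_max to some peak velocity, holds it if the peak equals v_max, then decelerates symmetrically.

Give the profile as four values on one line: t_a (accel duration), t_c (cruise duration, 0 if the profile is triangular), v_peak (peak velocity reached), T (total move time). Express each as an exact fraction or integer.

t_a=12 t_c=11 v_peak=39 T=35

(v_max)²/a_max = 39²/(13/4) = 468
897 ≥ 468 ⇒ cruise phase
t_a = 39/(13/4) = 12; v_peak = 39
d_cruise = 897 − 468 = 429; t_c = 429/39 = 11
T = 2·12 + 11 = 35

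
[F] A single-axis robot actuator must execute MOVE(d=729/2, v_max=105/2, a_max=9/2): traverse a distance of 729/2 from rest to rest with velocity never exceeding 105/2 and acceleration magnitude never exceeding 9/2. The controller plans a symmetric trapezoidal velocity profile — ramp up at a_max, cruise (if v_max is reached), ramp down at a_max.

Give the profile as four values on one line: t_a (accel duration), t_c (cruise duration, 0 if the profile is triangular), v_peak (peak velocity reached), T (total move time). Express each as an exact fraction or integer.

vₘ²/aₘ = (105/2)²/(9/2) = 1225/2
729/2 < 1225/2 → triangular
v_peak = √(729/2·9/2) = √(6561/4) = 81/2
t_a = (81/2)/(9/2) = 9; t_c = 0
T = 2·9 = 18

t_a=9 t_c=0 v_peak=81/2 T=18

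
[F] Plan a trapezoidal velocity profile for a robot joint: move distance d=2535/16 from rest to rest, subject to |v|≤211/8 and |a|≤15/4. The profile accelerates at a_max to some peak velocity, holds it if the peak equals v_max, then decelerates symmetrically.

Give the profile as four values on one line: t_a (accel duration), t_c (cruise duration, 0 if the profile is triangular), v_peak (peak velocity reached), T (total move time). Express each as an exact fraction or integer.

vₘ²/aₘ = (211/8)²/(15/4) = 44521/240
2535/16 < 44521/240 ⇒ no cruise
v_peak = √(2535/16·15/4) = √(38025/64) = 195/8
t_a = (195/8)/(15/4) = 13/2; t_c = 0
T = 2·13/2 = 13

t_a=13/2 t_c=0 v_peak=195/8 T=13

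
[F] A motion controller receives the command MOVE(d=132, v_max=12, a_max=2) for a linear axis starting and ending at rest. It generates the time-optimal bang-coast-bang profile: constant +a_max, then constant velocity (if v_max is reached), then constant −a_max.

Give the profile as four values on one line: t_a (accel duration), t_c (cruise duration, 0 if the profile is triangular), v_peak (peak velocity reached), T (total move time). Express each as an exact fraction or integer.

v_max²/a_max = 12²/2 = 72
132 ≥ 72 ⇒ cruise phase
t_a = 12/2 = 6; v_peak = 12
d_cruise = 132 − 72 = 60; t_c = 60/12 = 5
T = 2·6 + 5 = 17

t_a=6 t_c=5 v_peak=12 T=17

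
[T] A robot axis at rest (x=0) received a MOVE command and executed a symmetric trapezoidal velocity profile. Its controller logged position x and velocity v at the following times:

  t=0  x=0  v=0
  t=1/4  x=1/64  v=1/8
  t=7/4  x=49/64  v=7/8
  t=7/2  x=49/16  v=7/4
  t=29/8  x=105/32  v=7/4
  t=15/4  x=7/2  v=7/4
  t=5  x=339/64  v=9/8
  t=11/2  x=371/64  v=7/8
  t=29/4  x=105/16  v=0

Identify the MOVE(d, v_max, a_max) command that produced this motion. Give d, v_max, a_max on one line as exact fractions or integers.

d=105/16 v_max=7/4 a_max=1/2

final state: t=29/4, x=105/16, v=0 → d = 105/16
a_max = (1/8−0)/(1/4−0) = 1/2
max v = 7/4 over t∈[7/2,15/4] → v_max = 7/4
check: 7/4·(7/2+1/4) = 105/16 ✓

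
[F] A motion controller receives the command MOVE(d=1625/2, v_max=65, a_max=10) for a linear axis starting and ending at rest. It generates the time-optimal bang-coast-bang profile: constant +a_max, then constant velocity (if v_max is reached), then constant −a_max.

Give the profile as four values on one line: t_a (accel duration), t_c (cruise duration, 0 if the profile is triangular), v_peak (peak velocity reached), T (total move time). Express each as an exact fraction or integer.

t_a=13/2 t_c=6 v_peak=65 T=19

v_max²/a_max = 65²/10 = 845/2
1625/2 ≥ 845/2 → trapezoidal
t_a = 65/10 = 13/2; v_peak = 65
d_cruise = 1625/2 − 845/2 = 390; t_c = 390/65 = 6
T = 2·13/2 + 6 = 19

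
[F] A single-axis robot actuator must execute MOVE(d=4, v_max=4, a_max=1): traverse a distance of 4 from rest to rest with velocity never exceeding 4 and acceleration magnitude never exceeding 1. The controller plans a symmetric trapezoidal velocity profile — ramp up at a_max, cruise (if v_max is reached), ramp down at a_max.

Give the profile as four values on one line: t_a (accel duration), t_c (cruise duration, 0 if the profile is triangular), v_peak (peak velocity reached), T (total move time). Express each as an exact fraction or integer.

(v_max)²/a_max = 4²/1 = 16
4 < 16 → triangular
v_peak = √(4·1) = √4 = 2
t_a = 2/1 = 2; t_c = 0
T = 2·2 = 4

t_a=2 t_c=0 v_peak=2 T=4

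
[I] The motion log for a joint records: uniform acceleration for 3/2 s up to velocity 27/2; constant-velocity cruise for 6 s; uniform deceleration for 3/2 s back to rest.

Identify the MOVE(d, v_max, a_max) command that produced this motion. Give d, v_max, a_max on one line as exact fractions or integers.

d=405/4 v_max=27/2 a_max=9

a_max = (27/2)/(3/2) = 9
d_a = ½·27/2·3/2 = 81/8; d_c = 27/2·6 = 81
d = 2·81/8 + 81 = 405/4
t_c = 6 > 0 ⇒ limit active, v_max = 27/2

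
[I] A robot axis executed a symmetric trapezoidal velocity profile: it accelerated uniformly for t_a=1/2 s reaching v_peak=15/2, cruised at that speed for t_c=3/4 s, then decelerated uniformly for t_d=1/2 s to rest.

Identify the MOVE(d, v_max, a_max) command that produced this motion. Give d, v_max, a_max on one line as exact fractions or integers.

d=75/8 v_max=15/2 a_max=15

a_max = (15/2)/(1/2) = 15
d_a = ½·15/2·1/2 = 15/8; d_c = 15/2·3/4 = 45/8
d = 2·15/8 + 45/8 = 75/8
t_c = 3/4 > 0 so v_max = 15/2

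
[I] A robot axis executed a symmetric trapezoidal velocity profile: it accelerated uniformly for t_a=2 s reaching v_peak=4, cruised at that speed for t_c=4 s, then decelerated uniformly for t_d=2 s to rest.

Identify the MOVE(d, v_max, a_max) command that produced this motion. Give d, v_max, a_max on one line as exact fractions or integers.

a_max = 4/2 = 2
d_a = ½·4·2 = 4; d_c = 4·4 = 16
d = 2·4 + 16 = 24
t_c = 4 > 0 ⇒ limit active, v_max = 4

d=24 v_max=4 a_max=2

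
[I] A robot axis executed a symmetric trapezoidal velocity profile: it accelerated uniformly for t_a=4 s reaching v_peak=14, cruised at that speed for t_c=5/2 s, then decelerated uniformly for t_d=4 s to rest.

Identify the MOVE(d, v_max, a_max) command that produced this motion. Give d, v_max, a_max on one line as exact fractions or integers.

d=91 v_max=14 a_max=7/2

a_max = 14/4 = 7/2
d_a = ½·14·4 = 28; d_c = 14·5/2 = 35
d = 2·28 + 35 = 91
t_c = 5/2 > 0 so v_max = 14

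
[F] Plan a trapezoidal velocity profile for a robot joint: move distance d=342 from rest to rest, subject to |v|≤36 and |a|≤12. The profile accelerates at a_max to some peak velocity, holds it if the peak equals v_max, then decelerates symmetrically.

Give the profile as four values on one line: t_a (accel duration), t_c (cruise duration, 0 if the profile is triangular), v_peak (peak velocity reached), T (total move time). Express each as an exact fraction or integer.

t_a=3 t_c=13/2 v_peak=36 T=25/2

vₘ²/aₘ = 36²/12 = 108
342 ≥ 108 ⇒ cruise phase
t_a = 36/12 = 3; v_peak = 36
d_cruise = 342 − 108 = 234; t_c = 234/36 = 13/2
T = 2·3 + 13/2 = 25/2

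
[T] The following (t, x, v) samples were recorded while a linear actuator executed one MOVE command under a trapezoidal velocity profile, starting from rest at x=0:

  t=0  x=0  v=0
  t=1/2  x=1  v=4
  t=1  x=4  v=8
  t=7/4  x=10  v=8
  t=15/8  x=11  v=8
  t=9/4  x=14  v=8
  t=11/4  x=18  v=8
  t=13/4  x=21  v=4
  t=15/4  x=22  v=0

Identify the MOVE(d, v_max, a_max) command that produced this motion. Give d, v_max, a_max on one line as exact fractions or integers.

d=22 v_max=8 a_max=8

final state: t=15/4, x=22, v=0 → d = 22
a_max = (4−0)/(1/2−0) = 8
max v = 8 over t∈[1,11/4] → v_max = 8
check: 8·(1+7/4) = 22 ✓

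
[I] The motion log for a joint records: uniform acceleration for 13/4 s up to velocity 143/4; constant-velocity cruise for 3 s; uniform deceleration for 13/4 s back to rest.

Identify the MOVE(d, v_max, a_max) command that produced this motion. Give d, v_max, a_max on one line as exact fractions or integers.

a_max = (143/4)/(13/4) = 11
d_a = ½·143/4·13/4 = 1859/32; d_c = 143/4·3 = 429/4
d = 2·1859/32 + 429/4 = 3575/16
t_c = 3 > 0 so v_max = 143/4

d=3575/16 v_max=143/4 a_max=11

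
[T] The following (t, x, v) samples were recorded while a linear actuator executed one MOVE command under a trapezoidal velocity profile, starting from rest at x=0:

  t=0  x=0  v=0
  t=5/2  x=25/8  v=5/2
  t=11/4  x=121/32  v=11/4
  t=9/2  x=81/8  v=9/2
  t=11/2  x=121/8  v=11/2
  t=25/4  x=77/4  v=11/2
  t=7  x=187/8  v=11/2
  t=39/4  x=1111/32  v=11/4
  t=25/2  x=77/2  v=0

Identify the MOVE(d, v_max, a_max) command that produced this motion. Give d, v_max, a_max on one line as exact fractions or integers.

final state: t=25/2, x=77/2, v=0 → d = 77/2
a_max = (5/2−0)/(5/2−0) = 1
max v = 11/2 over t∈[11/2,7] → v_max = 11/2
check: 11/2·(11/2+3/2) = 77/2 ✓

d=77/2 v_max=11/2 a_max=1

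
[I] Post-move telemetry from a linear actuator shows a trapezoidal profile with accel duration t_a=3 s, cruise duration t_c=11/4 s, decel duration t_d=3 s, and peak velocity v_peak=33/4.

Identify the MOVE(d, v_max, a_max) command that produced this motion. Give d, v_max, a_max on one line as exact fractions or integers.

d=759/16 v_max=33/4 a_max=11/4

a_max = (33/4)/3 = 11/4
d_a = ½·33/4·3 = 99/8; d_c = 33/4·11/4 = 363/16
d = 2·99/8 + 363/16 = 759/16
t_c = 11/4 > 0 so v_max = 33/4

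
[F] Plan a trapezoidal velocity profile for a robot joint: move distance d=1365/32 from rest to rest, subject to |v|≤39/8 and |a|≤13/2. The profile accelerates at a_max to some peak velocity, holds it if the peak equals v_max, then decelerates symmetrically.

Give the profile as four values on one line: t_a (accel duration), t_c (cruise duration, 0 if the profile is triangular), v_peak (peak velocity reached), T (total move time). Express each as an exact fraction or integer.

t_a=3/4 t_c=8 v_peak=39/8 T=19/2

(v_max)²/a_max = (39/8)²/(13/2) = 117/32
1365/32 ≥ 117/32 → trapezoidal
t_a = (39/8)/(13/2) = 3/4; v_peak = 39/8
d_cruise = 1365/32 − 117/32 = 39; t_c = 39/(39/8) = 8
T = 2·3/4 + 8 = 19/2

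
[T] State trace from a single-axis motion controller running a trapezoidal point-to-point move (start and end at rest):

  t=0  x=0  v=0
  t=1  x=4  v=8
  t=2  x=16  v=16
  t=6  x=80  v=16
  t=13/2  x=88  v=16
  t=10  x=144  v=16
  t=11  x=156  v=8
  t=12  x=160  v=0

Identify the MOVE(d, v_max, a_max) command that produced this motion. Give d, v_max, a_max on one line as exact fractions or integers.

d=160 v_max=16 a_max=8

final state: t=12, x=160, v=0 → d = 160
a_max = (8−0)/(1−0) = 8
max v = 16 over t∈[2,10] → v_max = 16
check: 16·(2+8) = 160 ✓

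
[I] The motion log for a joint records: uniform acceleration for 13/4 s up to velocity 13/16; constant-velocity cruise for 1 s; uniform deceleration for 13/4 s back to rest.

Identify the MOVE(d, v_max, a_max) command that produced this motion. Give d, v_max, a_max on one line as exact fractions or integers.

a_max = (13/16)/(13/4) = 1/4
d_a = ½·13/16·13/4 = 169/128; d_c = 13/16·1 = 13/16
d = 2·169/128 + 13/16 = 221/64
t_c = 1 > 0 ⇒ limit active, v_max = 13/16

d=221/64 v_max=13/16 a_max=1/4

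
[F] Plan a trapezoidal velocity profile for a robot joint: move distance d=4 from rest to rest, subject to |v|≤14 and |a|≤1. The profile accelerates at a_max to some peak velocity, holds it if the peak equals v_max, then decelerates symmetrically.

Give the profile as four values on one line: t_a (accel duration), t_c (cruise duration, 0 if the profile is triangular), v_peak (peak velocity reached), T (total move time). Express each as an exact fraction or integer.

(v_max)²/a_max = 14²/1 = 196
4 < 196 → triangular
v_peak = √(4·1) = √4 = 2
t_a = 2/1 = 2; t_c = 0
T = 2·2 = 4

t_a=2 t_c=0 v_peak=2 T=4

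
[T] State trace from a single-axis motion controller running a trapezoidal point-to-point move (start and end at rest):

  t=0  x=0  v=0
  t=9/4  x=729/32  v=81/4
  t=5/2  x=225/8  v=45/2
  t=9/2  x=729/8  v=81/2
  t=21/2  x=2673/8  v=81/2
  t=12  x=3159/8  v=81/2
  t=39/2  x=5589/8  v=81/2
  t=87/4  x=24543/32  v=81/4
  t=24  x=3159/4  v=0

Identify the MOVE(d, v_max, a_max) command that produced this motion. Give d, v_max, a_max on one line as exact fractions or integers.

d=3159/4 v_max=81/2 a_max=9

final state: t=24, x=3159/4, v=0 → d = 3159/4
a_max = (81/4−0)/(9/4−0) = 9
max v = 81/2 over t∈[9/2,39/2] → v_max = 81/2
check: 81/2·(9/2+15) = 3159/4 ✓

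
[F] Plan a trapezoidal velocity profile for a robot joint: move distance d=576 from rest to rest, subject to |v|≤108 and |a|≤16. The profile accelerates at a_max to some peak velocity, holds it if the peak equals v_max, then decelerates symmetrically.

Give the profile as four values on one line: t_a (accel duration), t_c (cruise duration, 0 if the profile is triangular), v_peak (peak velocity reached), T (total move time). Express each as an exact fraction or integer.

vₘ²/aₘ = 108²/16 = 729
576 < 729 ⇒ no cruise
v_peak = √(576·16) = √9216 = 96
t_a = 96/16 = 6; t_c = 0
T = 2·6 = 12

t_a=6 t_c=0 v_peak=96 T=12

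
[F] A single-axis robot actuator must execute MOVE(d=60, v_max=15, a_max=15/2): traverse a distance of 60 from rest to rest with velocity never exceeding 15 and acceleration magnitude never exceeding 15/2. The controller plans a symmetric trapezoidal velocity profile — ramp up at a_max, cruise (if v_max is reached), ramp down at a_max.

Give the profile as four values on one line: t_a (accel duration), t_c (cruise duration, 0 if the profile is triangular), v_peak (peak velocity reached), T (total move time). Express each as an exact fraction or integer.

vₘ²/aₘ = 15²/(15/2) = 30
60 ≥ 30 → trapezoidal
t_a = 15/(15/2) = 2; v_peak = 15
d_cruise = 60 − 30 = 30; t_c = 30/15 = 2
T = 2·2 + 2 = 6

t_a=2 t_c=2 v_peak=15 T=6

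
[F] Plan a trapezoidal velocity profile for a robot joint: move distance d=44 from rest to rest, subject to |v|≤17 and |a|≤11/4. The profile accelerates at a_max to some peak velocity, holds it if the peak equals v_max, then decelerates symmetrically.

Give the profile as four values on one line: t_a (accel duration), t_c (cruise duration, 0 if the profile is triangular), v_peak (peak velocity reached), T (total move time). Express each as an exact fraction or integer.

t_a=4 t_c=0 v_peak=11 T=8

vₘ²/aₘ = 17²/(11/4) = 1156/11
44 < 1156/11 ⇒ no cruise
v_peak = √(44·11/4) = √121 = 11
t_a = 11/(11/4) = 4; t_c = 0
T = 2·4 = 8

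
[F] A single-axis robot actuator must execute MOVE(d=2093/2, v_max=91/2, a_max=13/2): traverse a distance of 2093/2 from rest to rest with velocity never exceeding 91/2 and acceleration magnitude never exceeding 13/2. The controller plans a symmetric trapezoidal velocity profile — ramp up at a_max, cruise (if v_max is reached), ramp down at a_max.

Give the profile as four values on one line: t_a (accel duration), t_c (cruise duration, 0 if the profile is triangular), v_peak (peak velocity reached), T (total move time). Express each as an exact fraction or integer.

t_a=7 t_c=16 v_peak=91/2 T=30

(v_max)²/a_max = (91/2)²/(13/2) = 637/2
2093/2 ≥ 637/2 ⇒ cruise phase
t_a = (91/2)/(13/2) = 7; v_peak = 91/2
d_cruise = 2093/2 − 637/2 = 728; t_c = 728/(91/2) = 16
T = 2·7 + 16 = 30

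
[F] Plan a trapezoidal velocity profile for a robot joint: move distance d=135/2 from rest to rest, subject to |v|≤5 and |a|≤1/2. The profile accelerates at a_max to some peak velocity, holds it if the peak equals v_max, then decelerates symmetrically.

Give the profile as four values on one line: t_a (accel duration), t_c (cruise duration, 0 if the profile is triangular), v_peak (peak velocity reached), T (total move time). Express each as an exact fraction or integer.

t_a=10 t_c=7/2 v_peak=5 T=47/2

v_max²/a_max = 5²/(1/2) = 50
135/2 ≥ 50 → trapezoidal
t_a = 5/(1/2) = 10; v_peak = 5
d_cruise = 135/2 − 50 = 35/2; t_c = (35/2)/5 = 7/2
T = 2·10 + 7/2 = 47/2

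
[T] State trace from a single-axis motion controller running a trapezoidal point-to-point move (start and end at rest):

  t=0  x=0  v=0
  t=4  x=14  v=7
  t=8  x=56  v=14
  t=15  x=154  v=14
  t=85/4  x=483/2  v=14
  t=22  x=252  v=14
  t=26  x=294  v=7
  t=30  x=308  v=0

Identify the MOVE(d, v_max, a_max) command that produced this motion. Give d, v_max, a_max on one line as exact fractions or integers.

final state: t=30, x=308, v=0 → d = 308
a_max = (7−0)/(4−0) = 7/4
max v = 14 over t∈[8,22] → v_max = 14
check: 14·(8+14) = 308 ✓

d=308 v_max=14 a_max=7/4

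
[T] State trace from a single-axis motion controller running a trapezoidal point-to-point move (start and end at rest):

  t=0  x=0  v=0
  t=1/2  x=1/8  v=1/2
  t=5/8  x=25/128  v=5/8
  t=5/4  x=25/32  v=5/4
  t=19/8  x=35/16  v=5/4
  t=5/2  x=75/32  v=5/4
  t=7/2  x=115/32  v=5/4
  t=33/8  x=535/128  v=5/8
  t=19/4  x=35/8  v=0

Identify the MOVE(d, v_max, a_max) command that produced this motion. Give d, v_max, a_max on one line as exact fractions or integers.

final state: t=19/4, x=35/8, v=0 → d = 35/8
a_max = (1/2−0)/(1/2−0) = 1
max v = 5/4 over t∈[5/4,7/2] → v_max = 5/4
check: 5/4·(5/4+9/4) = 35/8 ✓

d=35/8 v_max=5/4 a_max=1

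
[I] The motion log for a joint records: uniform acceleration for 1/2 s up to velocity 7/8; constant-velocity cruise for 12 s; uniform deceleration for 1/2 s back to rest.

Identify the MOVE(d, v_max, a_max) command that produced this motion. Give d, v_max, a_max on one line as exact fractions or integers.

a_max = (7/8)/(1/2) = 7/4
d_a = ½·7/8·1/2 = 7/32; d_c = 7/8·12 = 21/2
d = 2·7/32 + 21/2 = 175/16
t_c = 12 > 0 ⇒ limit active, v_max = 7/8

d=175/16 v_max=7/8 a_max=7/4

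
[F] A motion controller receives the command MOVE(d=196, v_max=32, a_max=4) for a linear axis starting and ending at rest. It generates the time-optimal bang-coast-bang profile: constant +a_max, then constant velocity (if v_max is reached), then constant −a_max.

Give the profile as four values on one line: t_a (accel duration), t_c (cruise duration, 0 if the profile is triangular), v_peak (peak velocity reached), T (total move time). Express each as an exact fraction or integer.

t_a=7 t_c=0 v_peak=28 T=14

(v_max)²/a_max = 32²/4 = 256
196 < 256 ⇒ no cruise
v_peak = √(196·4) = √784 = 28
t_a = 28/4 = 7; t_c = 0
T = 2·7 = 14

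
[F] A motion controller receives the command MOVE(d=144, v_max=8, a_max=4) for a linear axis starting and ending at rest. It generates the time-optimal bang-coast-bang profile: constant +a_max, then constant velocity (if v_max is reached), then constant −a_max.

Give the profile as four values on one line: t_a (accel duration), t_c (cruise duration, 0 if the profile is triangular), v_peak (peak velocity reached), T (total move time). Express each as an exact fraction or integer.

t_a=2 t_c=16 v_peak=8 T=20

v_max²/a_max = 8²/4 = 16
144 ≥ 16 → trapezoidal
t_a = 8/4 = 2; v_peak = 8
d_cruise = 144 − 16 = 128; t_c = 128/8 = 16
T = 2·2 + 16 = 20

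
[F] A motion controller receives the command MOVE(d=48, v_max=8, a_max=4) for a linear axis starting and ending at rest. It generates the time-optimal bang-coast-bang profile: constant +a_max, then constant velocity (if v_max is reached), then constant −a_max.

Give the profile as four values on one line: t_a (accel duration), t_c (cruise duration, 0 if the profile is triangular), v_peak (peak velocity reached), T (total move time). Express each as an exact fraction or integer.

t_a=2 t_c=4 v_peak=8 T=8

v_max²/a_max = 8²/4 = 16
48 ≥ 16 so v_max reached
t_a = 8/4 = 2; v_peak = 8
d_cruise = 48 − 16 = 32; t_c = 32/8 = 4
T = 2·2 + 4 = 8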